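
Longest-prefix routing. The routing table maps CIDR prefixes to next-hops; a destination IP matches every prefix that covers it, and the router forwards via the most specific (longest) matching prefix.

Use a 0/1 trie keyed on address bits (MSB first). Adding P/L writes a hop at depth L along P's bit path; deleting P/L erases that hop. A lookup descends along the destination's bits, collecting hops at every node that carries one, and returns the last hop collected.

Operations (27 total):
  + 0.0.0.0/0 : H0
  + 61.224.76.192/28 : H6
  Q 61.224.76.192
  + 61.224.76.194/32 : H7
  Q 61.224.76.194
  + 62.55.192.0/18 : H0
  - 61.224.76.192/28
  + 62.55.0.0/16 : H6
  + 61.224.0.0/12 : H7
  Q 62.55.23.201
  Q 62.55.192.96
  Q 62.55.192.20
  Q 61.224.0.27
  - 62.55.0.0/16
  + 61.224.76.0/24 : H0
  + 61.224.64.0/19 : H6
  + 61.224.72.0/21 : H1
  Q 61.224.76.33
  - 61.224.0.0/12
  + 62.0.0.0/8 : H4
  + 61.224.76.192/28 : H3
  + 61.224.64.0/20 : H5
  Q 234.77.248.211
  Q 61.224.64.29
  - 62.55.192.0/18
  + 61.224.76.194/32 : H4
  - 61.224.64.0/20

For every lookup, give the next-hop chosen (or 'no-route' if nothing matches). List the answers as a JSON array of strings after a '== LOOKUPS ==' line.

Process each operation:
  + 0.0.0.0/0 (H0) depth=0
  + 61.224.76.192/28 (H6) depth=28
  ? 61.224.76.192  path d0:H0→d1:-→d2:-→d3:-→d4:-→d5:-→d6:-→d7:-→d8:-→d9:-→d10:-→d11:-→d12:-→d13:-→d14:-→d15:-→d16:-→d17:-→d18:-→d19:-→d20:-→d21:-→d22:-→d23:-→d24:-→d25:-→d26:-→d27:-→d28:H6  best=H6
  + 61.224.76.194/32 (H7) depth=32
  ? 61.224.76.194  path d0:H0→d1:-→d2:-→d3:-→d4:-→d5:-→d6:-→d7:-→d8:-→d9:-→d10:-→d11:-→d12:-→d13:-→d14:-→d15:-→d16:-→d17:-→d18:-→d19:-→d20:-→d21:-→d22:-→d23:-→d24:-→d25:-→d26:-→d27:-→d28:H6→d29:-→d30:-→d31:-→d32:H7  best=H7
  + 62.55.192.0/18 (H0) depth=18
  del 61.224.76.192/28 (clear depth 28)
  + 62.55.0.0/16 (H6) depth=16
  + 61.224.0.0/12 (H7) depth=12
  ? 62.55.23.201  path d0:H0→d1:-→d2:-→d3:-→d4:-→d5:-→d6:-→d7:-→d8:-→d9:-→d10:-→d11:-→d12:-→d13:-→d14:-→d15:-→d16:H6  best=H6
  ? 62.55.192.96  path d0:H0→d1:-→d2:-→d3:-→d4:-→d5:-→d6:-→d7:-→d8:-→d9:-→d10:-→d11:-→d12:-→d13:-→d14:-→d15:-→d16:H6→d17:-→d18:H0  best=H0
  ? 62.55.192.20  path d0:H0→d1:-→d2:-→d3:-→d4:-→d5:-→d6:-→d7:-→d8:-→d9:-→d10:-→d11:-→d12:-→d13:-→d14:-→d15:-→d16:H6→d17:-→d18:H0  best=H0
  ? 61.224.0.27  path d0:H0→d1:-→d2:-→d3:-→d4:-→d5:-→d6:-→d7:-→d8:-→d9:-→d10:-→d11:-→d12:H7→d13:-→d14:-→d15:-→d16:-→d17:-  best=H7
  del 62.55.0.0/16 (clear depth 16)
  + 61.224.76.0/24 (H0) depth=24
  + 61.224.64.0/19 (H6) depth=19
  + 61.224.72.0/21 (H1) depth=21
  ? 61.224.76.33  path d0:H0→d1:-→d2:-→d3:-→d4:-→d5:-→d6:-→d7:-→d8:-→d9:-→d10:-→d11:-→d12:H7→d13:-→d14:-→d15:-→d16:-→d17:-→d18:-→d19:H6→d20:-→d21:H1→d22:-→d23:-→d24:H0  best=H0
  del 61.224.0.0/12 (clear depth 12)
  + 62.0.0.0/8 (H4) depth=8
  + 61.224.76.192/28 (H3) depth=28
  + 61.224.64.0/20 (H5) depth=20
  ? 234.77.248.211  path d0:H0  best=H0
  ? 61.224.64.29  path d0:H0→d1:-→d2:-→d3:-→d4:-→d5:-→d6:-→d7:-→d8:-→d9:-→d10:-→d11:-→d12:-→d13:-→d14:-→d15:-→d16:-→d17:-→d18:-→d19:H6→d20:H5  best=H5
  del 62.55.192.0/18 (clear depth 18)
  + 61.224.76.194/32 (H4) depth=32
  del 61.224.64.0/20 (clear depth 20)

== LOOKUPS ==
["H6","H7","H6","H0","H0","H7","H0","H0","H5"]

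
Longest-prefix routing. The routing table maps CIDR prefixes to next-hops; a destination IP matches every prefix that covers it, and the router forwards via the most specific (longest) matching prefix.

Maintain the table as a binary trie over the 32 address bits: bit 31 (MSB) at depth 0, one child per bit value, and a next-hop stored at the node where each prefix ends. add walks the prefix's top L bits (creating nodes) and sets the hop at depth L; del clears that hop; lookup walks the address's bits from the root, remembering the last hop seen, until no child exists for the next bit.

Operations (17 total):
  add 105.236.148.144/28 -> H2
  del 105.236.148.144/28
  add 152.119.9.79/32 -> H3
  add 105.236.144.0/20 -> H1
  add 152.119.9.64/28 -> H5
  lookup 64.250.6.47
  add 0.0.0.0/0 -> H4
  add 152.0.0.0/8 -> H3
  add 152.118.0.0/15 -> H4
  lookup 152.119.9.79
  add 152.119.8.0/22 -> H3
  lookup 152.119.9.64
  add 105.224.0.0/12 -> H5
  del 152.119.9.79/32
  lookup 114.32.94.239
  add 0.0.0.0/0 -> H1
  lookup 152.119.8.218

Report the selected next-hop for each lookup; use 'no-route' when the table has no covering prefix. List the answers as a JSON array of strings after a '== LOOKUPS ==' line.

Trace:
  add 105.236.148.144/28 -> H2 at depth 28
  del 105.236.148.144/28 (clear depth 28)
  add 152.119.9.79/32 -> H3 at depth 32
  add 105.236.144.0/20 -> H1 at depth 20
  add 152.119.9.64/28 -> H5 at depth 28
  lookup 64.250.6.47: bits 01 walk d0:-→d1:-→d2:- -> no-route
  add 0.0.0.0/0 -> H4 at depth 0
  add 152.0.0.0/8 -> H3 at depth 8
  add 152.118.0.0/15 -> H4 at depth 15
  lookup 152.119.9.79: bits 10011000011101110000100101001111 walk d0:H4→d1:-→d2:-→d3:-→d4:-→d5:-→d6:-→d7:-→d8:H3→d9:-→d10:-→d11:-→d12:-→d13:-→d14:-→d15:H4→d16:-→d17:-→d18:-→d19:-→d20:-→d21:-→d22:-→d23:-→d24:-→d25:-→d26:-→d27:-→d28:H5→d29:-→d30:-→d31:-→d32:H3 -> H3
  add 152.119.8.0/22 -> H3 at depth 22
  lookup 152.119.9.64: bits 1001100001110111000010010100 walk d0:H4→d1:-→d2:-→d3:-→d4:-→d5:-→d6:-→d7:-→d8:H3→d9:-→d10:-→d11:-→d12:-→d13:-→d14:-→d15:H4→d16:-→d17:-→d18:-→d19:-→d20:-→d21:-→d22:H3→d23:-→d24:-→d25:-→d26:-→d27:-→d28:H5 -> H5
  add 105.224.0.0/12 -> H5 at depth 12
  del 152.119.9.79/32 (clear depth 32)
  lookup 114.32.94.239: bits 011 walk d0:H4→d1:-→d2:-→d3:- -> H4
  add 0.0.0.0/0 -> H1 at depth 0
  lookup 152.119.8.218: bits 10011000011101110000100 walk d0:H1→d1:-→d2:-→d3:-→d4:-→d5:-→d6:-→d7:-→d8:H3→d9:-→d10:-→d11:-→d12:-→d13:-→d14:-→d15:H4→d16:-→d17:-→d18:-→d19:-→d20:-→d21:-→d22:H3→d23:- -> H3

== LOOKUPS ==
["no-route","H3","H5","H4","H3"]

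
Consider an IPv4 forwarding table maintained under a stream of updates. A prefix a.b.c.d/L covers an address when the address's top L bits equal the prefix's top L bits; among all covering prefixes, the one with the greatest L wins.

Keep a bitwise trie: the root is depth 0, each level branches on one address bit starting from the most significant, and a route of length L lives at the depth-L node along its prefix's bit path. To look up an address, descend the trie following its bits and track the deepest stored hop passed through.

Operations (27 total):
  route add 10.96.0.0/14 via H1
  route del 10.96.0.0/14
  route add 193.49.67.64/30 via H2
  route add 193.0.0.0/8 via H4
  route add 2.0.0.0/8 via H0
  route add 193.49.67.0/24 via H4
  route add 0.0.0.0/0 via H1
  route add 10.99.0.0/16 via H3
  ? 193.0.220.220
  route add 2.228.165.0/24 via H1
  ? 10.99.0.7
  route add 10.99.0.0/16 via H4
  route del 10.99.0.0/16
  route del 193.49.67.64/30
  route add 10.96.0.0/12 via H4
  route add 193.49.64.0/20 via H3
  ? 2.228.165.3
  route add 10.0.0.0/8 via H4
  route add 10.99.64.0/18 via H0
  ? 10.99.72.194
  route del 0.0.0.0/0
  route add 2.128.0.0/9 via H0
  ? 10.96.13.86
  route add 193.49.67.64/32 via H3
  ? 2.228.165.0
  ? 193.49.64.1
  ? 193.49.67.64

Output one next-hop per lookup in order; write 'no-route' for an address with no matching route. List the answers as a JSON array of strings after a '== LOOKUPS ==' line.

Trace:
  add 10.96.0.0/14 -> H1 at depth 14
  - 10.96.0.0/14 clear@14
  add 193.49.67.64/30 -> H2 at depth 30
  add 193.0.0.0/8 -> H4 at depth 8
  add 2.0.0.0/8 -> H0 at depth 8
  add 193.49.67.0/24 -> H4 at depth 24
  add 0.0.0.0/0 -> H1 at depth 0
  add 10.99.0.0/16 -> H3 at depth 16
  Q 193.0.220.220: descend 1100000100 ; hops seen [H1,H4] ; pick H4
  add 2.228.165.0/24 -> H1 at depth 24
  Q 10.99.0.7: descend 0000101001100011 ; hops seen [H1,H3] ; pick H3
  add 10.99.0.0/16 -> H4 at depth 16
  - 10.99.0.0/16 clear@16
  - 193.49.67.64/30 clear@30
  add 10.96.0.0/12 -> H4 at depth 12
  add 193.49.64.0/20 -> H3 at depth 20
  Q 2.228.165.3: descend 000000101110010010100101 ; hops seen [H1,H0,H1] ; pick H1
  add 10.0.0.0/8 -> H4 at depth 8
  add 10.99.64.0/18 -> H0 at depth 18
  Q 10.99.72.194: descend 000010100110001101 ; hops seen [H1,H4,H4,H0] ; pick H0
  - 0.0.0.0/0 clear@0
  add 2.128.0.0/9 -> H0 at depth 9
  Q 10.96.13.86: descend 00001010011000 ; hops seen [H4,H4] ; pick H4
  add 193.49.67.64/32 -> H3 at depth 32
  Q 2.228.165.0: descend 000000101110010010100101 ; hops seen [H0,H0,H1] ; pick H1
  Q 193.49.64.1: descend 1100000100110001010000 ; hops seen [H4,H3] ; pick H3
  Q 193.49.67.64: descend 11000001001100010100001101000000 ; hops seen [H4,H3,H4,H3] ; pick H3

== LOOKUPS ==
["H4","H3","H1","H0","H4","H1","H3","H3"]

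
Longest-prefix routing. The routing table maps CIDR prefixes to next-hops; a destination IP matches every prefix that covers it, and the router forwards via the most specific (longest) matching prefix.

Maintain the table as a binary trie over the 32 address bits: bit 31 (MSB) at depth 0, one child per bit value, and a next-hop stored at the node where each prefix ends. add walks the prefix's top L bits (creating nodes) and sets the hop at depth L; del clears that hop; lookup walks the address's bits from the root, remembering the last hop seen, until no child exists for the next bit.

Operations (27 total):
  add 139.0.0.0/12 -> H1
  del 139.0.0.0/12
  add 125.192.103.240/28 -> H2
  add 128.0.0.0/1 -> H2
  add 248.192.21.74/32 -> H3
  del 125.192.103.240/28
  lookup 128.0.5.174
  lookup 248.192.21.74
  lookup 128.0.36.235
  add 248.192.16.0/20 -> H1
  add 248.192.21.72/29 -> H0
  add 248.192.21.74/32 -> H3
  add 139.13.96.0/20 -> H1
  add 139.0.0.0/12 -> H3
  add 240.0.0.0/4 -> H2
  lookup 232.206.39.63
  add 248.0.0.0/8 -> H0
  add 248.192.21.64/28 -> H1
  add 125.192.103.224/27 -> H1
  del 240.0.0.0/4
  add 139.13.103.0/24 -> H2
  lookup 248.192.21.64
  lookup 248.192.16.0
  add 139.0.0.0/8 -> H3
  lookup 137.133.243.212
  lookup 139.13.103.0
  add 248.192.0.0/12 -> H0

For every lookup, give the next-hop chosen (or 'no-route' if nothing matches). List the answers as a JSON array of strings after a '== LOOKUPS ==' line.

Trace:
  + 139.0.0.0/12 (H1) depth=12
  - 139.0.0.0/12 clear@12
  + 125.192.103.240/28 (H2) depth=28
  + 128.0.0.0/1 (H2) depth=1
  + 248.192.21.74/32 (H3) depth=32
  - 125.192.103.240/28 clear@28
  lookup 128.0.5.174: bits 1000 walk d0:-→d1:H2→d2:-→d3:-→d4:- -> H2
  lookup 248.192.21.74: bits 11111000110000000001010101001010 walk d0:-→d1:H2→d2:-→d3:-→d4:-→d5:-→d6:-→d7:-→d8:-→d9:-→d10:-→d11:-→d12:-→d13:-→d14:-→d15:-→d16:-→d17:-→d18:-→d19:-→d20:-→d21:-→d22:-→d23:-→d24:-→d25:-→d26:-→d27:-→d28:-→d29:-→d30:-→d31:-→d32:H3 -> H3
  lookup 128.0.36.235: bits 1000 walk d0:-→d1:H2→d2:-→d3:-→d4:- -> H2
  + 248.192.16.0/20 (H1) depth=20
  + 248.192.21.72/29 (H0) depth=29
  + 248.192.21.74/32 (H3) depth=32
  + 139.13.96.0/20 (H1) depth=20
  + 139.0.0.0/12 (H3) depth=12
  + 240.0.0.0/4 (H2) depth=4
  lookup 232.206.39.63: bits 111 walk d0:-→d1:H2→d2:-→d3:- -> H2
  + 248.0.0.0/8 (H0) depth=8
  + 248.192.21.64/28 (H1) depth=28
  + 125.192.103.224/27 (H1) depth=27
  - 240.0.0.0/4 clear@4
  + 139.13.103.0/24 (H2) depth=24
  lookup 248.192.21.64: bits 1111100011000000000101010100 walk d0:-→d1:H2→d2:-→d3:-→d4:-→d5:-→d6:-→d7:-→d8:H0→d9:-→d10:-→d11:-→d12:-→d13:-→d14:-→d15:-→d16:-→d17:-→d18:-→d19:-→d20:H1→d21:-→d22:-→d23:-→d24:-→d25:-→d26:-→d27:-→d28:H1 -> H1
  lookup 248.192.16.0: bits 111110001100000000010 walk d0:-→d1:H2→d2:-→d3:-→d4:-→d5:-→d6:-→d7:-→d8:H0→d9:-→d10:-→d11:-→d12:-→d13:-→d14:-→d15:-→d16:-→d17:-→d18:-→d19:-→d20:H1→d21:- -> H1
  + 139.0.0.0/8 (H3) depth=8
  lookup 137.133.243.212: bits 100010 walk d0:-→d1:H2→d2:-→d3:-→d4:-→d5:-→d6:- -> H2
  lookup 139.13.103.0: bits 100010110000110101100111 walk d0:-→d1:H2→d2:-→d3:-→d4:-→d5:-→d6:-→d7:-→d8:H3→d9:-→d10:-→d11:-→d12:H3→d13:-→d14:-→d15:-→d16:-→d17:-→d18:-→d19:-→d20:H1→d21:-→d22:-→d23:-→d24:H2 -> H2
  + 248.192.0.0/12 (H0) depth=12

== LOOKUPS ==
["H2","H3","H2","H2","H1","H1","H2","H2"]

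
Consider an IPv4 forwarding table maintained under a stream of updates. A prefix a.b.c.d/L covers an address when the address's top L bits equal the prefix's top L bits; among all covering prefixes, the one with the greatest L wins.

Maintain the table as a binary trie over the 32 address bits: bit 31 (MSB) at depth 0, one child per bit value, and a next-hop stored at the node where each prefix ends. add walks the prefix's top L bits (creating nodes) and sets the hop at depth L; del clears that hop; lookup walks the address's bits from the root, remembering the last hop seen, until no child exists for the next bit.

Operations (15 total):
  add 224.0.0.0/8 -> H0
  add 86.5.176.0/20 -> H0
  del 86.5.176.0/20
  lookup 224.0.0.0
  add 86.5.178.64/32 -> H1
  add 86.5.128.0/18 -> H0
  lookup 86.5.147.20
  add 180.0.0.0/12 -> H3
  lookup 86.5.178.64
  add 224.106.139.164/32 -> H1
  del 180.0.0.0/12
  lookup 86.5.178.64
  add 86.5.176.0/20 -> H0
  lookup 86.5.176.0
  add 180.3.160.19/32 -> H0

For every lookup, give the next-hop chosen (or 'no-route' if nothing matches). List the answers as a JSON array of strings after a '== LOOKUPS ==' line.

Process each operation:
  + 224.0.0.0/8 (H0) depth=8
  + 86.5.176.0/20 (H0) depth=20
  del 86.5.176.0/20 (clear depth 20)
  Q 224.0.0.0: descend 11100000 ; hops seen [H0] ; pick H0
  + 86.5.178.64/32 (H1) depth=32
  + 86.5.128.0/18 (H0) depth=18
  Q 86.5.147.20: descend 010101100000010110 ; hops seen [H0] ; pick H0
  + 180.0.0.0/12 (H3) depth=12
  Q 86.5.178.64: descend 01010110000001011011001001000000 ; hops seen [H0,H1] ; pick H1
  + 224.106.139.164/32 (H1) depth=32
  del 180.0.0.0/12 (clear depth 12)
  Q 86.5.178.64: descend 01010110000001011011001001000000 ; hops seen [H0,H1] ; pick H1
  + 86.5.176.0/20 (H0) depth=20
  Q 86.5.176.0: descend 0101011000000101101100 ; hops seen [H0,H0] ; pick H0
  + 180.3.160.19/32 (H0) depth=32

== LOOKUPS ==
["H0","H0","H1","H1","H0"]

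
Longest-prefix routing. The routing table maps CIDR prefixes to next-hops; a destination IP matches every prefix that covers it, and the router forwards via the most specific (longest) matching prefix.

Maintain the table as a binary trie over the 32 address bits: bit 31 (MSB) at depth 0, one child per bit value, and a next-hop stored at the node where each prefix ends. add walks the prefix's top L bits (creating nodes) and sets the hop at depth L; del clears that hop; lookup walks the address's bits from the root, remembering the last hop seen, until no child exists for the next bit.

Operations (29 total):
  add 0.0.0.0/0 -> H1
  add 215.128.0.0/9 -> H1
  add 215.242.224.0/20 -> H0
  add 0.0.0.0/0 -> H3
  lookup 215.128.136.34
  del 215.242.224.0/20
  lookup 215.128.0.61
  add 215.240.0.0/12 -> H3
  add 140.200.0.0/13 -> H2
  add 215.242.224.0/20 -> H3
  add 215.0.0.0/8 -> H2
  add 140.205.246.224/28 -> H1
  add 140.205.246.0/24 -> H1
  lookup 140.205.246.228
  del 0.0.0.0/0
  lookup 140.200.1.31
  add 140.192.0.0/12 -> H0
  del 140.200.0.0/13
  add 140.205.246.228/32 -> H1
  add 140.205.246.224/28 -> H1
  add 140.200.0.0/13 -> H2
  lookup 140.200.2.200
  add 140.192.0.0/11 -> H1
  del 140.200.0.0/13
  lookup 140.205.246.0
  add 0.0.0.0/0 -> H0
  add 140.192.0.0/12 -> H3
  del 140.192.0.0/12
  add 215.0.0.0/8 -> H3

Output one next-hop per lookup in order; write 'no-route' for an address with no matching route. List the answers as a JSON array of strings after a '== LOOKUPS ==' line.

Apply in order:
  add 0.0.0.0/0 -> H1 at depth 0
  add 215.128.0.0/9 -> H1 at depth 9
  add 215.242.224.0/20 -> H0 at depth 20
  add 0.0.0.0/0 -> H3 at depth 0
  Q 215.128.136.34: descend 110101111 ; hops seen [H3,H1] ; pick H1
  - 215.242.224.0/20 clear@20
  Q 215.128.0.61: descend 110101111 ; hops seen [H3,H1] ; pick H1
  add 215.240.0.0/12 -> H3 at depth 12
  add 140.200.0.0/13 -> H2 at depth 13
  add 215.242.224.0/20 -> H3 at depth 20
  add 215.0.0.0/8 -> H2 at depth 8
  add 140.205.246.224/28 -> H1 at depth 28
  add 140.205.246.0/24 -> H1 at depth 24
  Q 140.205.246.228: descend 1000110011001101111101101110 ; hops seen [H3,H2,H1,H1] ; pick H1
  - 0.0.0.0/0 clear@0
  Q 140.200.1.31: descend 1000110011001 ; hops seen [H2] ; pick H2
  add 140.192.0.0/12 -> H0 at depth 12
  - 140.200.0.0/13 clear@13
  add 140.205.246.228/32 -> H1 at depth 32
  add 140.205.246.224/28 -> H1 at depth 28
  add 140.200.0.0/13 -> H2 at depth 13
  Q 140.200.2.200: descend 1000110011001 ; hops seen [H0,H2] ; pick H2
  add 140.192.0.0/11 -> H1 at depth 11
  - 140.200.0.0/13 clear@13
  Q 140.205.246.0: descend 100011001100110111110110 ; hops seen [H1,H0,H1] ; pick H1
  add 0.0.0.0/0 -> H0 at depth 0
  add 140.192.0.0/12 -> H3 at depth 12
  - 140.192.0.0/12 clear@12
  add 215.0.0.0/8 -> H3 at depth 8

== LOOKUPS ==
["H1","H1","H1","H2","H2","H1"]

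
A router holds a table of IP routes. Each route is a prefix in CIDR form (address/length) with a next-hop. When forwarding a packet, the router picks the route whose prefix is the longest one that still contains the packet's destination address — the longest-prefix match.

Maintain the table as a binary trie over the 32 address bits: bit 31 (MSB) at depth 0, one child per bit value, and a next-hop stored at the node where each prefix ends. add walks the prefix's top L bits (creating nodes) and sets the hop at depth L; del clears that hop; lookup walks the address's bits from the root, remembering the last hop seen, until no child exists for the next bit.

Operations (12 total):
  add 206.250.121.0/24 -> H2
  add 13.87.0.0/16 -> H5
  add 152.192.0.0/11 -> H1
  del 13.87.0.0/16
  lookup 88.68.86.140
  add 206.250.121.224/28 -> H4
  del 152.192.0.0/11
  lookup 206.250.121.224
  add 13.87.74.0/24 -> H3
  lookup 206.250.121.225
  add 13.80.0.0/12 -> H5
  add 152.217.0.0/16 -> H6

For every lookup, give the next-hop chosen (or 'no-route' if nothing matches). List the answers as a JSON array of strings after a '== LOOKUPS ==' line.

Process each operation:
  add 206.250.121.0/24 -> H2 at depth 24
  add 13.87.0.0/16 -> H5 at depth 16
  add 152.192.0.0/11 -> H1 at depth 11
  del 13.87.0.0/16 (clear depth 16)
  ? 88.68.86.140  path d0:-→d1:-  best=no-route
  add 206.250.121.224/28 -> H4 at depth 28
  del 152.192.0.0/11 (clear depth 11)
  ? 206.250.121.224  path d0:-→d1:-→d2:-→d3:-→d4:-→d5:-→d6:-→d7:-→d8:-→d9:-→d10:-→d11:-→d12:-→d13:-→d14:-→d15:-→d16:-→d17:-→d18:-→d19:-→d20:-→d21:-→d22:-→d23:-→d24:H2→d25:-→d26:-→d27:-→d28:H4  best=H4
  add 13.87.74.0/24 -> H3 at depth 24
  ? 206.250.121.225  path d0:-→d1:-→d2:-→d3:-→d4:-→d5:-→d6:-→d7:-→d8:-→d9:-→d10:-→d11:-→d12:-→d13:-→d14:-→d15:-→d16:-→d17:-→d18:-→d19:-→d20:-→d21:-→d22:-→d23:-→d24:H2→d25:-→d26:-→d27:-→d28:H4  best=H4
  add 13.80.0.0/12 -> H5 at depth 12
  add 152.217.0.0/16 -> H6 at depth 16

== LOOKUPS ==
["no-route","H4","H4"]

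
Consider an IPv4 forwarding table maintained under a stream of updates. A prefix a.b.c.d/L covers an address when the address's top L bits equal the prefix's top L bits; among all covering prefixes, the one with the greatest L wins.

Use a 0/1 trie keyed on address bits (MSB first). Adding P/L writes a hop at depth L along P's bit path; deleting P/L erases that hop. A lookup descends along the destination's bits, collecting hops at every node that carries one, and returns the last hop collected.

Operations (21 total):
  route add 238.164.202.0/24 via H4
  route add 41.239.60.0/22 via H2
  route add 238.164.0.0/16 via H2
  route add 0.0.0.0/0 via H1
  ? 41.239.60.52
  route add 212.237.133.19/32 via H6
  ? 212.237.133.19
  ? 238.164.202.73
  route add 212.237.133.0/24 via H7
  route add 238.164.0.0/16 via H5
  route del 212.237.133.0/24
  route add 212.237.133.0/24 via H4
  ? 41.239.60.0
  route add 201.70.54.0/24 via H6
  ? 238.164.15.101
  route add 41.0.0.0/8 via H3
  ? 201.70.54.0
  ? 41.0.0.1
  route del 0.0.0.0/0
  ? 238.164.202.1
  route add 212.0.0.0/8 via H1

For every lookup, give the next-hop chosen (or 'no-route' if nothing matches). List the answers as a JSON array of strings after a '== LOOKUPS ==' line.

Trace:
  add 238.164.202.0/24 -> H4 at depth 24
  add 41.239.60.0/22 -> H2 at depth 22
  add 238.164.0.0/16 -> H2 at depth 16
  add 0.0.0.0/0 -> H1 at depth 0
  ? 41.239.60.52  path d0:H1→d1:-→d2:-→d3:-→d4:-→d5:-→d6:-→d7:-→d8:-→d9:-→d10:-→d11:-→d12:-→d13:-→d14:-→d15:-→d16:-→d17:-→d18:-→d19:-→d20:-→d21:-→d22:H2  best=H2
  add 212.237.133.19/32 -> H6 at depth 32
  ? 212.237.133.19  path d0:H1→d1:-→d2:-→d3:-→d4:-→d5:-→d6:-→d7:-→d8:-→d9:-→d10:-→d11:-→d12:-→d13:-→d14:-→d15:-→d16:-→d17:-→d18:-→d19:-→d20:-→d21:-→d22:-→d23:-→d24:-→d25:-→d26:-→d27:-→d28:-→d29:-→d30:-→d31:-→d32:H6  best=H6
  ? 238.164.202.73  path d0:H1→d1:-→d2:-→d3:-→d4:-→d5:-→d6:-→d7:-→d8:-→d9:-→d10:-→d11:-→d12:-→d13:-→d14:-→d15:-→d16:H2→d17:-→d18:-→d19:-→d20:-→d21:-→d22:-→d23:-→d24:H4  best=H4
  add 212.237.133.0/24 -> H7 at depth 24
  add 238.164.0.0/16 -> H5 at depth 16
  del 212.237.133.0/24 (clear depth 24)
  add 212.237.133.0/24 -> H4 at depth 24
  ? 41.239.60.0  path d0:H1→d1:-→d2:-→d3:-→d4:-→d5:-→d6:-→d7:-→d8:-→d9:-→d10:-→d11:-→d12:-→d13:-→d14:-→d15:-→d16:-→d17:-→d18:-→d19:-→d20:-→d21:-→d22:H2  best=H2
  add 201.70.54.0/24 -> H6 at depth 24
  ? 238.164.15.101  path d0:H1→d1:-→d2:-→d3:-→d4:-→d5:-→d6:-→d7:-→d8:-→d9:-→d10:-→d11:-→d12:-→d13:-→d14:-→d15:-→d16:H5  best=H5
  add 41.0.0.0/8 -> H3 at depth 8
  ? 201.70.54.0  path d0:H1→d1:-→d2:-→d3:-→d4:-→d5:-→d6:-→d7:-→d8:-→d9:-→d10:-→d11:-→d12:-→d13:-→d14:-→d15:-→d16:-→d17:-→d18:-→d19:-→d20:-→d21:-→d22:-→d23:-→d24:H6  best=H6
  ? 41.0.0.1  path d0:H1→d1:-→d2:-→d3:-→d4:-→d5:-→d6:-→d7:-→d8:H3  best=H3
  del 0.0.0.0/0 (clear depth 0)
  ? 238.164.202.1  path d0:-→d1:-→d2:-→d3:-→d4:-→d5:-→d6:-→d7:-→d8:-→d9:-→d10:-→d11:-→d12:-→d13:-→d14:-→d15:-→d16:H5→d17:-→d18:-→d19:-→d20:-→d21:-→d22:-→d23:-→d24:H4  best=H4
  add 212.0.0.0/8 -> H1 at depth 8

== LOOKUPS ==
["H2","H6","H4","H2","H5","H6","H3","H4"]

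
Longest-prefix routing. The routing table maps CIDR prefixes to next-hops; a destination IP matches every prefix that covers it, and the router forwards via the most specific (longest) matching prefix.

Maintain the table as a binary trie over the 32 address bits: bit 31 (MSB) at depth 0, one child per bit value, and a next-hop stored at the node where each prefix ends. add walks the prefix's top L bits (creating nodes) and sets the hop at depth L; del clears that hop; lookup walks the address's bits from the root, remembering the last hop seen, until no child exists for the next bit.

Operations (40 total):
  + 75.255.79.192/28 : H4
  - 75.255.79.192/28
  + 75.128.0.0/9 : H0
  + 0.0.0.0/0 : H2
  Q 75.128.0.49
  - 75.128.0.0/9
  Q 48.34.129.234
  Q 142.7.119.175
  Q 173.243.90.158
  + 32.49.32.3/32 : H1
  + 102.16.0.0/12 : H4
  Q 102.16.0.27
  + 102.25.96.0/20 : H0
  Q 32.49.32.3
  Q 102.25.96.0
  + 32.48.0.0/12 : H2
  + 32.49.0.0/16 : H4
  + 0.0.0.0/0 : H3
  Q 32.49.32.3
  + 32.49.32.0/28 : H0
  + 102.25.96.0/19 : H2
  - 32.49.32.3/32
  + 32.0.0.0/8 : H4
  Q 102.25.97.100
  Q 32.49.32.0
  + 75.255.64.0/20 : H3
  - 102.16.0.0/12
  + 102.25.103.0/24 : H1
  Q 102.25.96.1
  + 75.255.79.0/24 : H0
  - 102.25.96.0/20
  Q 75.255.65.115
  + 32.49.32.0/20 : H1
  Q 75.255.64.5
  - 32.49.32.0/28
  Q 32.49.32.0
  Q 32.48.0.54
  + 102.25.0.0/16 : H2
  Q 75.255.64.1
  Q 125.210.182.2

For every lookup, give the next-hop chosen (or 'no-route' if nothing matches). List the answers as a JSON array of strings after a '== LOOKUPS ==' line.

Process each operation:
  + 75.255.79.192/28 (H4) depth=28
  del 75.255.79.192/28 (clear depth 28)
  + 75.128.0.0/9 (H0) depth=9
  + 0.0.0.0/0 (H2) depth=0
  ? 75.128.0.49  path d0:H2→d1:-→d2:-→d3:-→d4:-→d5:-→d6:-→d7:-→d8:-→d9:H0  best=H0
  del 75.128.0.0/9 (clear depth 9)
  ? 48.34.129.234  path d0:H2→d1:-  best=H2
  ? 142.7.119.175  path d0:H2  best=H2
  ? 173.243.90.158  path d0:H2  best=H2
  + 32.49.32.3/32 (H1) depth=32
  + 102.16.0.0/12 (H4) depth=12
  ? 102.16.0.27  path d0:H2→d1:-→d2:-→d3:-→d4:-→d5:-→d6:-→d7:-→d8:-→d9:-→d10:-→d11:-→d12:H4  best=H4
  + 102.25.96.0/20 (H0) depth=20
  ? 32.49.32.3  path d0:H2→d1:-→d2:-→d3:-→d4:-→d5:-→d6:-→d7:-→d8:-→d9:-→d10:-→d11:-→d12:-→d13:-→d14:-→d15:-→d16:-→d17:-→d18:-→d19:-→d20:-→d21:-→d22:-→d23:-→d24:-→d25:-→d26:-→d27:-→d28:-→d29:-→d30:-→d31:-→d32:H1  best=H1
  ? 102.25.96.0  path d0:H2→d1:-→d2:-→d3:-→d4:-→d5:-→d6:-→d7:-→d8:-→d9:-→d10:-→d11:-→d12:H4→d13:-→d14:-→d15:-→d16:-→d17:-→d18:-→d19:-→d20:H0  best=H0
  + 32.48.0.0/12 (H2) depth=12
  + 32.49.0.0/16 (H4) depth=16
  + 0.0.0.0/0 (H3) depth=0
  ? 32.49.32.3  path d0:H3→d1:-→d2:-→d3:-→d4:-→d5:-→d6:-→d7:-→d8:-→d9:-→d10:-→d11:-→d12:H2→d13:-→d14:-→d15:-→d16:H4→d17:-→d18:-→d19:-→d20:-→d21:-→d22:-→d23:-→d24:-→d25:-→d26:-→d27:-→d28:-→d29:-→d30:-→d31:-→d32:H1  best=H1
  + 32.49.32.0/28 (H0) depth=28
  + 102.25.96.0/19 (H2) depth=19
  del 32.49.32.3/32 (clear depth 32)
  + 32.0.0.0/8 (H4) depth=8
  ? 102.25.97.100  path d0:H3→d1:-→d2:-→d3:-→d4:-→d5:-→d6:-→d7:-→d8:-→d9:-→d10:-→d11:-→d12:H4→d13:-→d14:-→d15:-→d16:-→d17:-→d18:-→d19:H2→d20:H0  best=H0
  ? 32.49.32.0  path d0:H3→d1:-→d2:-→d3:-→d4:-→d5:-→d6:-→d7:-→d8:H4→d9:-→d10:-→d11:-→d12:H2→d13:-→d14:-→d15:-→d16:H4→d17:-→d18:-→d19:-→d20:-→d21:-→d22:-→d23:-→d24:-→d25:-→d26:-→d27:-→d28:H0→d29:-→d30:-  best=H0
  + 75.255.64.0/20 (H3) depth=20
  del 102.16.0.0/12 (clear depth 12)
  + 102.25.103.0/24 (H1) depth=24
  ? 102.25.96.1  path d0:H3→d1:-→d2:-→d3:-→d4:-→d5:-→d6:-→d7:-→d8:-→d9:-→d10:-→d11:-→d12:-→d13:-→d14:-→d15:-→d16:-→d17:-→d18:-→d19:H2→d20:H0→d21:-  best=H0
  + 75.255.79.0/24 (H0) depth=24
  del 102.25.96.0/20 (clear depth 20)
  ? 75.255.65.115  path d0:H3→d1:-→d2:-→d3:-→d4:-→d5:-→d6:-→d7:-→d8:-→d9:-→d10:-→d11:-→d12:-→d13:-→d14:-→d15:-→d16:-→d17:-→d18:-→d19:-→d20:H3  best=H3
  + 32.49.32.0/20 (H1) depth=20
  ? 75.255.64.5  path d0:H3→d1:-→d2:-→d3:-→d4:-→d5:-→d6:-→d7:-→d8:-→d9:-→d10:-→d11:-→d12:-→d13:-→d14:-→d15:-→d16:-→d17:-→d18:-→d19:-→d20:H3  best=H3
  del 32.49.32.0/28 (clear depth 28)
  ? 32.49.32.0  path d0:H3→d1:-→d2:-→d3:-→d4:-→d5:-→d6:-→d7:-→d8:H4→d9:-→d10:-→d11:-→d12:H2→d13:-→d14:-→d15:-→d16:H4→d17:-→d18:-→d19:-→d20:H1→d21:-→d22:-→d23:-→d24:-→d25:-→d26:-→d27:-→d28:-→d29:-→d30:-  best=H1
  ? 32.48.0.54  path d0:H3→d1:-→d2:-→d3:-→d4:-→d5:-→d6:-→d7:-→d8:H4→d9:-→d10:-→d11:-→d12:H2→d13:-→d14:-→d15:-  best=H2
  + 102.25.0.0/16 (H2) depth=16
  ? 75.255.64.1  path d0:H3→d1:-→d2:-→d3:-→d4:-→d5:-→d6:-→d7:-→d8:-→d9:-→d10:-→d11:-→d12:-→d13:-→d14:-→d15:-→d16:-→d17:-→d18:-→d19:-→d20:H3  best=H3
  ? 125.210.182.2  path d0:H3→d1:-→d2:-→d3:-  best=H3

== LOOKUPS ==
["H0","H2","H2","H2","H4","H1","H0","H1","H0","H0","H0","H3","H3","H1","H2","H3","H3"]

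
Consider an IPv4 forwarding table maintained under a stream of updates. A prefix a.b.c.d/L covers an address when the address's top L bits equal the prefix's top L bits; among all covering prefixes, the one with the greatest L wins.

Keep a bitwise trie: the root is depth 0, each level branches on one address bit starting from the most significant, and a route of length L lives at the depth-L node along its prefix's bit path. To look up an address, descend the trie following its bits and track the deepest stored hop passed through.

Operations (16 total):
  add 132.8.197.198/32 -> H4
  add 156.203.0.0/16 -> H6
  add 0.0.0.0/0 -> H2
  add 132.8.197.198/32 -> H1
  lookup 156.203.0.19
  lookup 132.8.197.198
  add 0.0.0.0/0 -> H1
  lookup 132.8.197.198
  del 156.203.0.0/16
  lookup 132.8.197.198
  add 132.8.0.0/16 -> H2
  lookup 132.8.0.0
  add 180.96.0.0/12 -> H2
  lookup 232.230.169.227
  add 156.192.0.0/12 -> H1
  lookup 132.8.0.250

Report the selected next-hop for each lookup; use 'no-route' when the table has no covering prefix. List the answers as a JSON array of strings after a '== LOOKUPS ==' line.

Apply in order:
  add 132.8.197.198/32 -> H4 at depth 32
  add 156.203.0.0/16 -> H6 at depth 16
  add 0.0.0.0/0 -> H2 at depth 0
  add 132.8.197.198/32 -> H1 at depth 32
  lookup 156.203.0.19: bits 1001110011001011 walk d0:H2→d1:-→d2:-→d3:-→d4:-→d5:-→d6:-→d7:-→d8:-→d9:-→d10:-→d11:-→d12:-→d13:-→d14:-→d15:-→d16:H6 -> H6
  lookup 132.8.197.198: bits 10000100000010001100010111000110 walk d0:H2→d1:-→d2:-→d3:-→d4:-→d5:-→d6:-→d7:-→d8:-→d9:-→d10:-→d11:-→d12:-→d13:-→d14:-→d15:-→d16:-→d17:-→d18:-→d19:-→d20:-→d21:-→d22:-→d23:-→d24:-→d25:-→d26:-→d27:-→d28:-→d29:-→d30:-→d31:-→d32:H1 -> H1
  add 0.0.0.0/0 -> H1 at depth 0
  lookup 132.8.197.198: bits 10000100000010001100010111000110 walk d0:H1→d1:-→d2:-→d3:-→d4:-→d5:-→d6:-→d7:-→d8:-→d9:-→d10:-→d11:-→d12:-→d13:-→d14:-→d15:-→d16:-→d17:-→d18:-→d19:-→d20:-→d21:-→d22:-→d23:-→d24:-→d25:-→d26:-→d27:-→d28:-→d29:-→d30:-→d31:-→d32:H1 -> H1
  - 156.203.0.0/16 clear@16
  lookup 132.8.197.198: bits 10000100000010001100010111000110 walk d0:H1→d1:-→d2:-→d3:-→d4:-→d5:-→d6:-→d7:-→d8:-→d9:-→d10:-→d11:-→d12:-→d13:-→d14:-→d15:-→d16:-→d17:-→d18:-→d19:-→d20:-→d21:-→d22:-→d23:-→d24:-→d25:-→d26:-→d27:-→d28:-→d29:-→d30:-→d31:-→d32:H1 -> H1
  add 132.8.0.0/16 -> H2 at depth 16
  lookup 132.8.0.0: bits 1000010000001000 walk d0:H1→d1:-→d2:-→d3:-→d4:-→d5:-→d6:-→d7:-→d8:-→d9:-→d10:-→d11:-→d12:-→d13:-→d14:-→d15:-→d16:H2 -> H2
  add 180.96.0.0/12 -> H2 at depth 12
  lookup 232.230.169.227: bits 1 walk d0:H1→d1:- -> H1
  add 156.192.0.0/12 -> H1 at depth 12
  lookup 132.8.0.250: bits 1000010000001000 walk d0:H1→d1:-→d2:-→d3:-→d4:-→d5:-→d6:-→d7:-→d8:-→d9:-→d10:-→d11:-→d12:-→d13:-→d14:-→d15:-→d16:H2 -> H2

== LOOKUPS ==
["H6","H1","H1","H1","H2","H1","H2"]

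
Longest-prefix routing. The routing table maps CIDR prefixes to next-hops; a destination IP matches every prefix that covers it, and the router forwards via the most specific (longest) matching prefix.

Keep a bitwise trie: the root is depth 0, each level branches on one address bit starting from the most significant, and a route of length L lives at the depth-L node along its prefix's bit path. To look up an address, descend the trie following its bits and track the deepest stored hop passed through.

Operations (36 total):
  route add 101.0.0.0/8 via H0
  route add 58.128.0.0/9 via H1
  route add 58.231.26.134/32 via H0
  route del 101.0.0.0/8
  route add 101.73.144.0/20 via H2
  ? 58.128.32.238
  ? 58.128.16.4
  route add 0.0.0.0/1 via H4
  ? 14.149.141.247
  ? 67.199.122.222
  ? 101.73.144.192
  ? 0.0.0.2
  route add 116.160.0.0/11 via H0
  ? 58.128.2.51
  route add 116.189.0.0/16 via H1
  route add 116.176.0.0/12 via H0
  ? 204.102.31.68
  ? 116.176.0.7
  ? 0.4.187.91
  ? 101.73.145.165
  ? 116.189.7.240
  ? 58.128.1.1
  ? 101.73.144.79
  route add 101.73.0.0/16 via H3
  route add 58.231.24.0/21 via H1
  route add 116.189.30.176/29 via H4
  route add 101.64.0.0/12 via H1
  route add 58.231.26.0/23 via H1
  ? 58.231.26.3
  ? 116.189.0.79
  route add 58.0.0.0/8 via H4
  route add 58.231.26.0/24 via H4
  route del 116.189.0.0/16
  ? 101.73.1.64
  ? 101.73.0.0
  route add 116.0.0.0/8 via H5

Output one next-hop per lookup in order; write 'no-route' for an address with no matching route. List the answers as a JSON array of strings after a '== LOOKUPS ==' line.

Process each operation:
  + 101.0.0.0/8 (H0) depth=8
  + 58.128.0.0/9 (H1) depth=9
  + 58.231.26.134/32 (H0) depth=32
  - 101.0.0.0/8 clear@8
  + 101.73.144.0/20 (H2) depth=20
  Q 58.128.32.238: descend 001110101 ; hops seen [H1] ; pick H1
  Q 58.128.16.4: descend 001110101 ; hops seen [H1] ; pick H1
  + 0.0.0.0/1 (H4) depth=1
  Q 14.149.141.247: descend 00 ; hops seen [H4] ; pick H4
  Q 67.199.122.222: descend 01 ; hops seen [H4] ; pick H4
  Q 101.73.144.192: descend 01100101010010011001 ; hops seen [H4,H2] ; pick H2
  Q 0.0.0.2: descend 00 ; hops seen [H4] ; pick H4
  + 116.160.0.0/11 (H0) depth=11
  Q 58.128.2.51: descend 001110101 ; hops seen [H4,H1] ; pick H1
  + 116.189.0.0/16 (H1) depth=16
  + 116.176.0.0/12 (H0) depth=12
  Q 204.102.31.68: descend ε ; hops seen [∅] ; pick no-route
  Q 116.176.0.7: descend 011101001011 ; hops seen [H4,H0,H0] ; pick H0
  Q 0.4.187.91: descend 00 ; hops seen [H4] ; pick H4
  Q 101.73.145.165: descend 01100101010010011001 ; hops seen [H4,H2] ; pick H2
  Q 116.189.7.240: descend 0111010010111101 ; hops seen [H4,H0,H0,H1] ; pick H1
  Q 58.128.1.1: descend 001110101 ; hops seen [H4,H1] ; pick H1
  Q 101.73.144.79: descend 01100101010010011001 ; hops seen [H4,H2] ; pick H2
  + 101.73.0.0/16 (H3) depth=16
  + 58.231.24.0/21 (H1) depth=21
  + 116.189.30.176/29 (H4) depth=29
  + 101.64.0.0/12 (H1) depth=12
  + 58.231.26.0/23 (H1) depth=23
  Q 58.231.26.3: descend 001110101110011100011010 ; hops seen [H4,H1,H1,H1] ; pick H1
  Q 116.189.0.79: descend 0111010010111101000 ; hops seen [H4,H0,H0,H1] ; pick H1
  + 58.0.0.0/8 (H4) depth=8
  + 58.231.26.0/24 (H4) depth=24
  - 116.189.0.0/16 clear@16
  Q 101.73.1.64: descend 0110010101001001 ; hops seen [H4,H1,H3] ; pick H3
  Q 101.73.0.0: descend 0110010101001001 ; hops seen [H4,H1,H3] ; pick H3
  + 116.0.0.0/8 (H5) depth=8

== LOOKUPS ==
["H1","H1","H4","H4","H2","H4","H1","no-route","H0","H4","H2","H1","H1","H2","H1","H1","H3","H3"]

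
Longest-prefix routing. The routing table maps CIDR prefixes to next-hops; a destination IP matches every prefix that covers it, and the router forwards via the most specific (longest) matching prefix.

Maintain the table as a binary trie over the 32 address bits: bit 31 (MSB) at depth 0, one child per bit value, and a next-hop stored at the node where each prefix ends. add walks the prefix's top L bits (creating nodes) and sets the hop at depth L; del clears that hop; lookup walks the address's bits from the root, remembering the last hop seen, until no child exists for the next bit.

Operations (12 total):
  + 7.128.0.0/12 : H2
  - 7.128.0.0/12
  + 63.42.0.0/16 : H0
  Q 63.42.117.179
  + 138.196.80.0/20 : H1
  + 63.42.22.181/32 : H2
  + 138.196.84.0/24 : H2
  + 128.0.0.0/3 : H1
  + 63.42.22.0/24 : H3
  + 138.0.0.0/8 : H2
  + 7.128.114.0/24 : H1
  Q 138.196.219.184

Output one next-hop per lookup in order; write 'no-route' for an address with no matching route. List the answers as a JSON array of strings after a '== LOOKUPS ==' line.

Process each operation:
  + 7.128.0.0/12 (H2) depth=12
  del 7.128.0.0/12 (clear depth 12)
  + 63.42.0.0/16 (H0) depth=16
  lookup 63.42.117.179: bits 0011111100101010 walk d0:-→d1:-→d2:-→d3:-→d4:-→d5:-→d6:-→d7:-→d8:-→d9:-→d10:-→d11:-→d12:-→d13:-→d14:-→d15:-→d16:H0 -> H0
  + 138.196.80.0/20 (H1) depth=20
  + 63.42.22.181/32 (H2) depth=32
  + 138.196.84.0/24 (H2) depth=24
  + 128.0.0.0/3 (H1) depth=3
  + 63.42.22.0/24 (H3) depth=24
  + 138.0.0.0/8 (H2) depth=8
  + 7.128.114.0/24 (H1) depth=24
  lookup 138.196.219.184: bits 1000101011000100 walk d0:-→d1:-→d2:-→d3:H1→d4:-→d5:-→d6:-→d7:-→d8:H2→d9:-→d10:-→d11:-→d12:-→d13:-→d14:-→d15:-→d16:- -> H2

== LOOKUPS ==
["H0","H2"]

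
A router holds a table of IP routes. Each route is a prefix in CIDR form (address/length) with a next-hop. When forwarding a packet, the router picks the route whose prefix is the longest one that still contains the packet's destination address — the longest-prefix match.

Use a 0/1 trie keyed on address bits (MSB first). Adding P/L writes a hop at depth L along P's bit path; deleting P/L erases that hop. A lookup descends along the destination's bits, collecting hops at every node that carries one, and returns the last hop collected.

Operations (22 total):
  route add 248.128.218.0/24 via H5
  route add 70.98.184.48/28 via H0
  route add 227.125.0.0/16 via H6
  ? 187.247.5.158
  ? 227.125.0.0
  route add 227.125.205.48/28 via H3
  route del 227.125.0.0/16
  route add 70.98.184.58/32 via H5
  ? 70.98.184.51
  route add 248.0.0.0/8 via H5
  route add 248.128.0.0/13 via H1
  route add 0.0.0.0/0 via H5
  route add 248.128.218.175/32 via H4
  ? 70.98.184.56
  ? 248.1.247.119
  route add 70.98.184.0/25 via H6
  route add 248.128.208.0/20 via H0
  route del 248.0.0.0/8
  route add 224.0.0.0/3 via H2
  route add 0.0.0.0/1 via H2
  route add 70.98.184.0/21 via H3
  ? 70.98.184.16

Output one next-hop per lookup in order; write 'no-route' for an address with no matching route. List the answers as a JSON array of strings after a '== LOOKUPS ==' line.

Trace:
  + 248.128.218.0/24 (H5) depth=24
  + 70.98.184.48/28 (H0) depth=28
  + 227.125.0.0/16 (H6) depth=16
  lookup 187.247.5.158: bits 1 walk d0:-→d1:- -> no-route
  lookup 227.125.0.0: bits 1110001101111101 walk d0:-→d1:-→d2:-→d3:-→d4:-→d5:-→d6:-→d7:-→d8:-→d9:-→d10:-→d11:-→d12:-→d13:-→d14:-→d15:-→d16:H6 -> H6
  + 227.125.205.48/28 (H3) depth=28
  del 227.125.0.0/16 (clear depth 16)
  + 70.98.184.58/32 (H5) depth=32
  lookup 70.98.184.51: bits 0100011001100010101110000011 walk d0:-→d1:-→d2:-→d3:-→d4:-→d5:-→d6:-→d7:-→d8:-→d9:-→d10:-→d11:-→d12:-→d13:-→d14:-→d15:-→d16:-→d17:-→d18:-→d19:-→d20:-→d21:-→d22:-→d23:-→d24:-→d25:-→d26:-→d27:-→d28:H0 -> H0
  + 248.0.0.0/8 (H5) depth=8
  + 248.128.0.0/13 (H1) depth=13
  + 0.0.0.0/0 (H5) depth=0
  + 248.128.218.175/32 (H4) depth=32
  lookup 70.98.184.56: bits 010001100110001010111000001110 walk d0:H5→d1:-→d2:-→d3:-→d4:-→d5:-→d6:-→d7:-→d8:-→d9:-→d10:-→d11:-→d12:-→d13:-→d14:-→d15:-→d16:-→d17:-→d18:-→d19:-→d20:-→d21:-→d22:-→d23:-→d24:-→d25:-→d26:-→d27:-→d28:H0→d29:-→d30:- -> H0
  lookup 248.1.247.119: bits 11111000 walk d0:H5→d1:-→d2:-→d3:-→d4:-→d5:-→d6:-→d7:-→d8:H5 -> H5
  + 70.98.184.0/25 (H6) depth=25
  + 248.128.208.0/20 (H0) depth=20
  del 248.0.0.0/8 (clear depth 8)
  + 224.0.0.0/3 (H2) depth=3
  + 0.0.0.0/1 (H2) depth=1
  + 70.98.184.0/21 (H3) depth=21
  lookup 70.98.184.16: bits 01000110011000101011100000 walk d0:H5→d1:H2→d2:-→d3:-→d4:-→d5:-→d6:-→d7:-→d8:-→d9:-→d10:-→d11:-→d12:-→d13:-→d14:-→d15:-→d16:-→d17:-→d18:-→d19:-→d20:-→d21:H3→d22:-→d23:-→d24:-→d25:H6→d26:- -> H6

== LOOKUPS ==
["no-route","H6","H0","H0","H5","H6"]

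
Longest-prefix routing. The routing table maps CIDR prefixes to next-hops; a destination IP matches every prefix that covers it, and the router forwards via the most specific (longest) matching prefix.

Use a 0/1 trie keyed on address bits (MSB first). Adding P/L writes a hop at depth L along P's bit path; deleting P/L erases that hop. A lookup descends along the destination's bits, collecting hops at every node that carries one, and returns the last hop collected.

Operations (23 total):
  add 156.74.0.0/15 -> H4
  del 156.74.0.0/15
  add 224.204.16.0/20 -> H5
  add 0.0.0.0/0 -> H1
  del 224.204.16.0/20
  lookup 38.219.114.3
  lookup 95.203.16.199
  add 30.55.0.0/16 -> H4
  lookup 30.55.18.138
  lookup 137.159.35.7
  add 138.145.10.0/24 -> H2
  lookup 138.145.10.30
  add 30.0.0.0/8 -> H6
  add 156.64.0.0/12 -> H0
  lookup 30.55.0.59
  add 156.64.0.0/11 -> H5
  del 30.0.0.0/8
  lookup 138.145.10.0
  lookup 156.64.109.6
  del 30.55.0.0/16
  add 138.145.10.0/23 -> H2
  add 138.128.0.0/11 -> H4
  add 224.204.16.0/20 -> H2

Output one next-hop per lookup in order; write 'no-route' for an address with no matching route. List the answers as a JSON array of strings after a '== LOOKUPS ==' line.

Process each operation:
  + 156.74.0.0/15 (H4) depth=15
  del 156.74.0.0/15 (clear depth 15)
  + 224.204.16.0/20 (H5) depth=20
  + 0.0.0.0/0 (H1) depth=0
  del 224.204.16.0/20 (clear depth 20)
  Q 38.219.114.3: descend ε ; hops seen [H1] ; pick H1
  Q 95.203.16.199: descend ε ; hops seen [H1] ; pick H1
  + 30.55.0.0/16 (H4) depth=16
  Q 30.55.18.138: descend 0001111000110111 ; hops seen [H1,H4] ; pick H4
  Q 137.159.35.7: descend 100 ; hops seen [H1] ; pick H1
  + 138.145.10.0/24 (H2) depth=24
  Q 138.145.10.30: descend 100010101001000100001010 ; hops seen [H1,H2] ; pick H2
  + 30.0.0.0/8 (H6) depth=8
  + 156.64.0.0/12 (H0) depth=12
  Q 30.55.0.59: descend 0001111000110111 ; hops seen [H1,H6,H4] ; pick H4
  + 156.64.0.0/11 (H5) depth=11
  del 30.0.0.0/8 (clear depth 8)
  Q 138.145.10.0: descend 100010101001000100001010 ; hops seen [H1,H2] ; pick H2
  Q 156.64.109.6: descend 100111000100 ; hops seen [H1,H5,H0] ; pick H0
  del 30.55.0.0/16 (clear depth 16)
  + 138.145.10.0/23 (H2) depth=23
  + 138.128.0.0/11 (H4) depth=11
  + 224.204.16.0/20 (H2) depth=20

== LOOKUPS ==
["H1","H1","H4","H1","H2","H4","H2","H0"]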